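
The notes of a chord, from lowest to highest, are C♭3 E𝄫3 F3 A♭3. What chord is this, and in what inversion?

F diminished seventh, second inversion

The distinct note names are Cb, Ebb, F, Ab. Stacked in thirds they read F–Ab–Cb–Ebb, which is a diminished seventh chord on F.
The lowest note is Cb, the fifth of the chord, so this is second inversion (figured bass 4/3).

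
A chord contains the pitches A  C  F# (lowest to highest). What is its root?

F#

Reordering A, C, F# into stacked thirds gives F#–A–C; the bottom of that stack, F#, is the root.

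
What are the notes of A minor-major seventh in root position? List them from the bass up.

A, C, E, G#

The chord tones are A–C–E–G#. With the root (A) lowest for root position: A, C, E, G#.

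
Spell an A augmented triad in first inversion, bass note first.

The chord tones are A–C#–E#. With the third (C#) lowest for first inversion: C#, E#, A.

C#, E#, A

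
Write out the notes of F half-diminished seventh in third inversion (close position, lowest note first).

F half-diminished seventh is F–Ab–Cb–Eb. Third inversion puts the seventh (Eb) in the bass, with the remaining tones above: Eb, F, Ab, Cb.

Eb, F, Ab, Cb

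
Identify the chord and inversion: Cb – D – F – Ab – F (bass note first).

The distinct note names are Cb, D, F, Ab. Stacked in thirds they read D–F–Ab–Cb, which is a diminished seventh chord on D.
The lowest note is Cb, the seventh of the chord, so this is third inversion (figured bass 4/2).

D diminished seventh, third inversion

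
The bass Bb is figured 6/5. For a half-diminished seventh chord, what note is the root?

The figures 6/5 mean the third of the chord is in the bass. If Bb is the third of a half-diminished seventh chord, the root is G (chord tones G–Bb–Db–F).

G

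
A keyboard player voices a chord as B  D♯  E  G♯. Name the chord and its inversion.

E major seventh, second inversion

The distinct note names are B, D#, E, G#. Stacked in thirds they read E–G#–B–D#, which is a major seventh chord on E.
The lowest note is B, the fifth of the chord, so this is second inversion (figured bass 4/3).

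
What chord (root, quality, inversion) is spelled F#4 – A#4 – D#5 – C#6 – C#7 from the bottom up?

The distinct note names are F#, A#, D#, C#. Stacked in thirds they read D#–F#–A#–C#, which is a minor seventh chord on D#.
With the third (F#) in the bass, the chord is in first inversion (figured bass 6/5).

D# minor seventh, first inversion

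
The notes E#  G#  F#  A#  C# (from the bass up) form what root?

F#

E#, G#, F#, A#, C# are the tones of an F# major ninth chord (F#–A#–C#–E#–G#), making F# the root.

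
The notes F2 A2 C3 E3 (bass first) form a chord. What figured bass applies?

7

The notes F, A, C, E stack in thirds as F–A–C–E — an F major seventh chord. The bass F is the root, so this is root position: figured 7.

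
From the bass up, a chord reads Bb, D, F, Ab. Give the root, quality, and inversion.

Bb dominant seventh, root position

The pitch classes Bb, D, F, Ab arrange in thirds as Bb–D–F–Ab: a Bb dominant seventh chord.
The lowest note is Bb, the root of the chord, so this is root position (figured bass 7).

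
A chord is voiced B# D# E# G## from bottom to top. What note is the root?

E#

The distinct letter names are B#, D#, E#, G##. Arranged as a stack of thirds they read E#–G##–B#–D#, so E# is the root (an E# dominant seventh chord).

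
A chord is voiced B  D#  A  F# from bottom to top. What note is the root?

B

B, D#, A, F# are the tones of a B dominant seventh chord (B–D#–F#–A), making B the root.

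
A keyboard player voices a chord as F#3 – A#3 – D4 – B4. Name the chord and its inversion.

B minor-major seventh, second inversion

Reducing to letter names: F#, A#, D, B. These stack in thirds as B–D–F#–A# — a B minor-major seventh chord.
The lowest note is F#, the fifth of the chord, so this is second inversion (figured bass 4/3).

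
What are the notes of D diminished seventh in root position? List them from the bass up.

D diminished seventh is D–F–Ab–Cb. Root position puts the root (D) in the bass, with the remaining tones above: D, F, Ab, Cb.

D, F, Ab, Cb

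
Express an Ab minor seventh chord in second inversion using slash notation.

Abm7/Eb

Second inversion of Ab minor seventh has the fifth (Eb) in the bass. As a slash chord: Abm7/Eb.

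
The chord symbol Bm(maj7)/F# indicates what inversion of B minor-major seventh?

second inversion

Bm(maj7)/F# means B minor-major seventh with F# in the bass. F# is the fifth of B minor-major seventh (B–D–F#–A#), so this is second inversion.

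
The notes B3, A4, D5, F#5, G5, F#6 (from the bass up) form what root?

Reordering B, A, D, F#, G into stacked thirds gives G–B–D–F#–A; the bottom of that stack, G, is the root.

G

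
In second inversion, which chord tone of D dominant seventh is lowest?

The fifth of D dominant seventh (D–F#–A–C) is A; that is the bass in second inversion.

A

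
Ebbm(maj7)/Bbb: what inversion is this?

Ebbm(maj7)/Bbb means Ebb minor-major seventh with Bbb in the bass. Bbb is the fifth of Ebb minor-major seventh (Ebb–Gbb–Bbb–Db), so this is second inversion.

second inversion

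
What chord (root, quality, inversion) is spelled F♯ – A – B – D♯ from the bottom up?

B dominant seventh, second inversion

Reducing to letter names: F#, A, B, D#. These stack in thirds as B–D#–F#–A — a B dominant seventh chord.
F# is the fifth of B dominant seventh; fifth in the bass means second inversion (figured bass 4/3).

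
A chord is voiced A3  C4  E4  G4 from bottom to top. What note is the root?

A, C, E, G are the tones of an A minor seventh chord (A–C–E–G), making A the root.

A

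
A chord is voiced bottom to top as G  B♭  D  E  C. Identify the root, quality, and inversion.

The distinct note names are G, Bb, D, E, C. Stacked in thirds they read C–E–G–Bb–D, which is a dominant ninth chord on C.
G is the fifth of C dominant ninth; fifth in the bass means second inversion.

C dominant ninth, second inversion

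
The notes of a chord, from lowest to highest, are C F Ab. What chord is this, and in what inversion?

F minor, second inversion

The distinct note names are C, F, Ab. Stacked in thirds they read F–Ab–C, which is a minor triad on F.
With the fifth (C) in the bass, the chord is in second inversion (figured bass 6/4).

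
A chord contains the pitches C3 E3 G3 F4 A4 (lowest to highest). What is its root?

C, E, G, F, A are the tones of an F major ninth chord (F–A–C–E–G), making F the root.

F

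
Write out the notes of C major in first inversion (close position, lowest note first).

E, G, C

Spelling C major: C–E–G. In first inversion the third is bass, giving E, G, C from the bottom.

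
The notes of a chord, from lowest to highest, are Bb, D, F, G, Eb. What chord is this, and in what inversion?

Eb major ninth, second inversion

The pitch classes Bb, D, F, G, Eb arrange in thirds as Eb–G–Bb–D–F: an Eb major ninth chord.
Bb is the fifth of Eb major ninth; fifth in the bass means second inversion.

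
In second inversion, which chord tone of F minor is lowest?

C

F minor is F–Ab–C. Second inversion places the fifth in the bass: C.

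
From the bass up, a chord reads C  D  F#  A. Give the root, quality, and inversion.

D dominant seventh, third inversion

The pitch classes C, D, F#, A arrange in thirds as D–F#–A–C: a D dominant seventh chord.
The lowest note is C, the seventh of the chord, so this is third inversion (figured bass 4/2).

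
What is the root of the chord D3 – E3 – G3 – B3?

E

The distinct letter names are D, E, G, B. Arranged as a stack of thirds they read E–G–B–D, so E is the root (an E minor seventh chord).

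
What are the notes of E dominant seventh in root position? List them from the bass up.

The chord tones are E–G#–B–D. With the root (E) lowest for root position: E, G#, B, D.

E, G#, B, D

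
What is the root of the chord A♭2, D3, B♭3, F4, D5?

Bb

Reordering Ab, D, Bb, F into stacked thirds gives Bb–D–F–Ab; the bottom of that stack, Bb, is the root.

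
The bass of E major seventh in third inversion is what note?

In third inversion the seventh is lowest. For E major seventh (E–G#–B–D#) that is D#.

D#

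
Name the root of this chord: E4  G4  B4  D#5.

Reordering E, G, B, D# into stacked thirds gives E–G–B–D#; the bottom of that stack, E, is the root.

E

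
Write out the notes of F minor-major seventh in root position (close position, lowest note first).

F, Ab, C, E

F minor-major seventh is F–Ab–C–E. Root position puts the root (F) in the bass, with the remaining tones above: F, Ab, C, E.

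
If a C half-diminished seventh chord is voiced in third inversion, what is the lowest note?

In third inversion the seventh is lowest. For C half-diminished seventh (C–Eb–Gb–Bb) that is Bb.

Bb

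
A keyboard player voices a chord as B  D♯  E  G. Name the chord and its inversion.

The distinct note names are B, D#, E, G. Stacked in thirds they read E–G–B–D#, which is a minor-major seventh chord on E.
The lowest note is B, the fifth of the chord, so this is second inversion (figured bass 4/3).

E minor-major seventh, second inversion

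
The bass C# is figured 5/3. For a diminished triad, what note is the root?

C#

The figures 5/3 mean the root of the chord is in the bass. If C# is the root of a diminished triad, the root is C# (chord tones C#–E–G).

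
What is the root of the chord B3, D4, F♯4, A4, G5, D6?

G

The distinct letter names are B, D, F#, A, G. Arranged as a stack of thirds they read G–B–D–F#–A, so G is the root (a G major ninth chord).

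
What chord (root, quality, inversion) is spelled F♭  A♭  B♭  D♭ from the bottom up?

Bb half-diminished seventh, second inversion

Reducing to letter names: Fb, Ab, Bb, Db. These stack in thirds as Bb–Db–Fb–Ab — a Bb half-diminished seventh chord.
With the fifth (Fb) in the bass, the chord is in second inversion (figured bass 4/3).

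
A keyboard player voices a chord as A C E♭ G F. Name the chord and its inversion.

Reducing to letter names: A, C, Eb, G, F. These stack in thirds as F–A–C–Eb–G — an F dominant ninth chord.
The lowest note is A, the third of the chord, so this is first inversion.

F dominant ninth, first inversion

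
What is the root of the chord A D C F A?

Reordering A, D, C, F into stacked thirds gives D–F–A–C; the bottom of that stack, D, is the root.

D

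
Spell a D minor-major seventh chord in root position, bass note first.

D, F, A, C#

The chord tones are D–F–A–C#. With the root (D) lowest for root position: D, F, A, C#.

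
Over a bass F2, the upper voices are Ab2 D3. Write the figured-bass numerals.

The notes F, Ab, D stack in thirds as D–F–Ab — a D diminished triad. The bass F is the third, so this is first inversion: figured 6.

6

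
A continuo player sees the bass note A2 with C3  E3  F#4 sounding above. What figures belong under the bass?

The notes A, C, E, F# stack in thirds as F#–A–C–E — an F# half-diminished seventh chord. The bass A is the third, so this is first inversion: figured 6/5.

6/5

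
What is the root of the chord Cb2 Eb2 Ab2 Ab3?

Reordering Cb, Eb, Ab into stacked thirds gives Ab–Cb–Eb; the bottom of that stack, Ab, is the root.

Ab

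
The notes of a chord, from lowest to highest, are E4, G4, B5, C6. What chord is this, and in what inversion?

C major seventh, first inversion

The distinct note names are E, G, B, C. Stacked in thirds they read C–E–G–B, which is a major seventh chord on C.
E is the third of C major seventh; third in the bass means first inversion (figured bass 6/5).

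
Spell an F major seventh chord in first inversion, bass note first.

F major seventh is F–A–C–E. First inversion puts the third (A) in the bass, with the remaining tones above: A, C, E, F.

A, C, E, F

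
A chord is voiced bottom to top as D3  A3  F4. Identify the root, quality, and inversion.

D minor, root position

The pitch classes D, A, F arrange in thirds as D–F–A: a D minor triad.
With the root (D) in the bass, the chord is in root position (figured bass 5/3).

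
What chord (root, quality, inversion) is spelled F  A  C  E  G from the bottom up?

F major ninth, root position

Reducing to letter names: F, A, C, E, G. These stack in thirds as F–A–C–E–G — an F major ninth chord.
The lowest note is F, the root of the chord, so this is root position.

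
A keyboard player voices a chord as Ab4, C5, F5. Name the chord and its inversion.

F minor, first inversion

The distinct note names are Ab, C, F. Stacked in thirds they read F–Ab–C, which is a minor triad on F.
With the third (Ab) in the bass, the chord is in first inversion (figured bass 6).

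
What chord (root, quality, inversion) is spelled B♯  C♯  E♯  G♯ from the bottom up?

The distinct note names are B#, C#, E#, G#. Stacked in thirds they read C#–E#–G#–B#, which is a major seventh chord on C#.
With the seventh (B#) in the bass, the chord is in third inversion (figured bass 4/2).

C# major seventh, third inversion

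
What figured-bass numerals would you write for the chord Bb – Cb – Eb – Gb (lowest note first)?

The notes Bb, Cb, Eb, Gb stack in thirds as Cb–Eb–Gb–Bb — a Cb major seventh chord. The bass Bb is the seventh, so this is third inversion: figured 4/2.

4/2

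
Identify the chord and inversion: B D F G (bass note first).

Reducing to letter names: B, D, F, G. These stack in thirds as G–B–D–F — a G dominant seventh chord.
With the third (B) in the bass, the chord is in first inversion (figured bass 6/5).

G dominant seventh, first inversion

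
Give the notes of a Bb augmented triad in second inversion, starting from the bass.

Bb augmented is Bb–D–F#. Second inversion puts the fifth (F#) in the bass, with the remaining tones above: F#, Bb, D.

F#, Bb, D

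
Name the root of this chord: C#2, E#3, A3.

A

C#, E#, A are the tones of an A augmented triad (A–C#–E#), making A the root.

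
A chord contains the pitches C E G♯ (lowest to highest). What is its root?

C

The distinct letter names are C, E, G#. Arranged as a stack of thirds they read C–E–G#, so C is the root (a C augmented triad).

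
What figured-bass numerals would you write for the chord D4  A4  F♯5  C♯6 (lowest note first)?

7

The notes D, A, F#, C# stack in thirds as D–F#–A–C# — a D major seventh chord. The bass D is the root, so this is root position: figured 7.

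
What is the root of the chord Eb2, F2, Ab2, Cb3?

Eb, F, Ab, Cb are the tones of an F half-diminished seventh chord (F–Ab–Cb–Eb), making F the root.

F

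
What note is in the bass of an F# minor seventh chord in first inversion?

A

In first inversion the third is lowest. For F# minor seventh (F#–A–C#–E) that is A.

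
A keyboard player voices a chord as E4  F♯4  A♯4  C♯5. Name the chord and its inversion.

Reducing to letter names: E, F#, A#, C#. These stack in thirds as F#–A#–C#–E — an F# dominant seventh chord.
The lowest note is E, the seventh of the chord, so this is third inversion (figured bass 4/2).

F# dominant seventh, third inversion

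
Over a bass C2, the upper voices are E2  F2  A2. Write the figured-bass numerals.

4/3

The notes C, E, F, A stack in thirds as F–A–C–E — an F major seventh chord. The bass C is the fifth, so this is second inversion: figured 4/3.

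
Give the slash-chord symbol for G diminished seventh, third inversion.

Gdim7/Fb

Third inversion of G diminished seventh has the seventh (Fb) in the bass. As a slash chord: Gdim7/Fb.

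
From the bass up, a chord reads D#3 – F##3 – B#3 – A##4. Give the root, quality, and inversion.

B# minor-major seventh, first inversion

Reducing to letter names: D#, F##, B#, A##. These stack in thirds as B#–D#–F##–A## — a B# minor-major seventh chord.
With the third (D#) in the bass, the chord is in first inversion (figured bass 6/5).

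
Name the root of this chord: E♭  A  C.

A

Eb, A, C are the tones of an A diminished triad (A–C–Eb), making A the root.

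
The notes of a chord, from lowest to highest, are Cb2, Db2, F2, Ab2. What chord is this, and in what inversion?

Db dominant seventh, third inversion

Reducing to letter names: Cb, Db, F, Ab. These stack in thirds as Db–F–Ab–Cb — a Db dominant seventh chord.
With the seventh (Cb) in the bass, the chord is in third inversion (figured bass 4/2).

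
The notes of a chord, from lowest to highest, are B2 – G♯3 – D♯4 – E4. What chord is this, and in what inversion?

Reducing to letter names: B, G#, D#, E. These stack in thirds as E–G#–B–D# — an E major seventh chord.
With the fifth (B) in the bass, the chord is in second inversion (figured bass 4/3).

E major seventh, second inversion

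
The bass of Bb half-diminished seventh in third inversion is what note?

In third inversion the seventh is lowest. For Bb half-diminished seventh (Bb–Db–Fb–Ab) that is Ab.

Ab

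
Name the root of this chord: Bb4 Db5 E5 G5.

E

The distinct letter names are Bb, Db, E, G. Arranged as a stack of thirds they read E–G–Bb–Db, so E is the root (an E diminished seventh chord).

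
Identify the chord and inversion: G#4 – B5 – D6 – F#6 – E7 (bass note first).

E dominant ninth, first inversion

Reducing to letter names: G#, B, D, F#, E. These stack in thirds as E–G#–B–D–F# — an E dominant ninth chord.
With the third (G#) in the bass, the chord is in first inversion.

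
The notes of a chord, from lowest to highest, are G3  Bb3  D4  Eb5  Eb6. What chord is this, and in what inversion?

The pitch classes G, Bb, D, Eb arrange in thirds as Eb–G–Bb–D: an Eb major seventh chord.
With the third (G) in the bass, the chord is in first inversion (figured bass 6/5).

Eb major seventh, first inversion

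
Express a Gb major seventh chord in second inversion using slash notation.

Gbmaj7/Db

Second inversion of Gb major seventh has the fifth (Db) in the bass. As a slash chord: Gbmaj7/Db.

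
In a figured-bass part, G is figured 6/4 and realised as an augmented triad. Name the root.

Cb

The figures 6/4 mean the fifth of the chord is in the bass. If G is the fifth of an augmented triad, the root is Cb (chord tones Cb–Eb–G).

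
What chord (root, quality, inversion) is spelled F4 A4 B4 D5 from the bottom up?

B half-diminished seventh, second inversion

The pitch classes F, A, B, D arrange in thirds as B–D–F–A: a B half-diminished seventh chord.
The lowest note is F, the fifth of the chord, so this is second inversion (figured bass 4/3).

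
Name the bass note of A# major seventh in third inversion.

G##

A# major seventh is A#–C##–E#–G##. Third inversion places the seventh in the bass: G##.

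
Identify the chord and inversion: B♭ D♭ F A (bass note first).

The distinct note names are Bb, Db, F, A. Stacked in thirds they read Bb–Db–F–A, which is a minor-major seventh chord on Bb.
Bb is the root of Bb minor-major seventh; root in the bass means root position (figured bass 7).

Bb minor-major seventh, root position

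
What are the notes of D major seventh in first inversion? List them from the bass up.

F#, A, C#, D

D major seventh is D–F#–A–C#. First inversion puts the third (F#) in the bass, with the remaining tones above: F#, A, C#, D.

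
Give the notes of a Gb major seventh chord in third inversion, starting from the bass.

F, Gb, Bb, Db

The chord tones are Gb–Bb–Db–F. With the seventh (F) lowest for third inversion: F, Gb, Bb, Db.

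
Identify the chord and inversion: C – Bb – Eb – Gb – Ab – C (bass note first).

The pitch classes C, Bb, Eb, Gb, Ab arrange in thirds as Ab–C–Eb–Gb–Bb: an Ab dominant ninth chord.
The lowest note is C, the third of the chord, so this is first inversion.

Ab dominant ninth, first inversion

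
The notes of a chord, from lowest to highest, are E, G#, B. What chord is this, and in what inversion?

The pitch classes E, G#, B arrange in thirds as E–G#–B: an E major triad.
The lowest note is E, the root of the chord, so this is root position (figured bass 5/3).

E major, root position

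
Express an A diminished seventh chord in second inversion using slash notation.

Second inversion of A diminished seventh has the fifth (Eb) in the bass. As a slash chord: Adim7/Eb.

Adim7/Eb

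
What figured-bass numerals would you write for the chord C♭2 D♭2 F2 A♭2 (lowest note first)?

The notes Cb, Db, F, Ab stack in thirds as Db–F–Ab–Cb — a Db dominant seventh chord. The bass Cb is the seventh, so this is third inversion: figured 4/2.

4/2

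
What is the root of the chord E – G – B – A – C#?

A

The distinct letter names are E, G, B, A, C#. Arranged as a stack of thirds they read A–C#–E–G–B, so A is the root (an A dominant ninth chord).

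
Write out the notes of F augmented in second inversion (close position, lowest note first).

C#, F, A

Spelling F augmented: F–A–C#. In second inversion the fifth is bass, giving C#, F, A from the bottom.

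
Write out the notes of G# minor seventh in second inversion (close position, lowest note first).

D#, F#, G#, B

The chord tones are G#–B–D#–F#. With the fifth (D#) lowest for second inversion: D#, F#, G#, B.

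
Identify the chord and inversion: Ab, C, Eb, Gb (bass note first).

The pitch classes Ab, C, Eb, Gb arrange in thirds as Ab–C–Eb–Gb: an Ab dominant seventh chord.
With the root (Ab) in the bass, the chord is in root position (figured bass 7).

Ab dominant seventh, root position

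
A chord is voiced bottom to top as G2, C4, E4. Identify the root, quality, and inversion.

The distinct note names are G, C, E. Stacked in thirds they read C–E–G, which is a major triad on C.
The lowest note is G, the fifth of the chord, so this is second inversion (figured bass 6/4).

C major, second inversion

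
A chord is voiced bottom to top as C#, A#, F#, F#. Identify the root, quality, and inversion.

F# major, second inversion

The pitch classes C#, A#, F# arrange in thirds as F#–A#–C#: an F# major triad.
C# is the fifth of F# major; fifth in the bass means second inversion (figured bass 6/4).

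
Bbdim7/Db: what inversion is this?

Bbdim7/Db means Bb diminished seventh with Db in the bass. Db is the third of Bb diminished seventh (Bb–Db–Fb–Abb), so this is first inversion.

first inversion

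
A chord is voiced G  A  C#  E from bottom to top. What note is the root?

Reordering G, A, C#, E into stacked thirds gives A–C#–E–G; the bottom of that stack, A, is the root.

A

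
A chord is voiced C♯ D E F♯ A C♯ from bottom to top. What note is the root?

Reordering C#, D, E, F#, A into stacked thirds gives D–F#–A–C#–E; the bottom of that stack, D, is the root.

D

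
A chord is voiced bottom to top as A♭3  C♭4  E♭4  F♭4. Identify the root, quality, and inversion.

Fb major seventh, first inversion

Reducing to letter names: Ab, Cb, Eb, Fb. These stack in thirds as Fb–Ab–Cb–Eb — an Fb major seventh chord.
Ab is the third of Fb major seventh; third in the bass means first inversion (figured bass 6/5).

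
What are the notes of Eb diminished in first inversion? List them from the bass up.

Eb diminished is Eb–Gb–Bbb. First inversion puts the third (Gb) in the bass, with the remaining tones above: Gb, Bbb, Eb.

Gb, Bbb, Eb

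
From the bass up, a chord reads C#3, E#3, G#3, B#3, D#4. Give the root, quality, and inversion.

The distinct note names are C#, E#, G#, B#, D#. Stacked in thirds they read C#–E#–G#–B#–D#, which is a major ninth chord on C#.
With the root (C#) in the bass, the chord is in root position.

C# major ninth, root position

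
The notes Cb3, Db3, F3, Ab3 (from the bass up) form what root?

The distinct letter names are Cb, Db, F, Ab. Arranged as a stack of thirds they read Db–F–Ab–Cb, so Db is the root (a Db dominant seventh chord).

Db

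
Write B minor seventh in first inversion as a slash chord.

Bm7/D

First inversion of B minor seventh has the third (D) in the bass. As a slash chord: Bm7/D.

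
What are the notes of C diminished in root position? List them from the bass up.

C, Eb, Gb

The chord tones are C–Eb–Gb. With the root (C) lowest for root position: C, Eb, Gb.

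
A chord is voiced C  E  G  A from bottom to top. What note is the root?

C, E, G, A are the tones of an A minor seventh chord (A–C–E–G), making A the root.

A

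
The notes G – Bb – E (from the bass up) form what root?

E

G, Bb, E are the tones of an E diminished triad (E–G–Bb), making E the root.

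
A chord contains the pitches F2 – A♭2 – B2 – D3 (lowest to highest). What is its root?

B

F, Ab, B, D are the tones of a B diminished seventh chord (B–D–F–Ab), making B the root.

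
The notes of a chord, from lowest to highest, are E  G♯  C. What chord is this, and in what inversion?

C augmented, first inversion

The distinct note names are E, G#, C. Stacked in thirds they read C–E–G#, which is an augmented triad on C.
With the third (E) in the bass, the chord is in first inversion (figured bass 6).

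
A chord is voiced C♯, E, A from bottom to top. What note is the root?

A

C#, E, A are the tones of an A major triad (A–C#–E), making A the root.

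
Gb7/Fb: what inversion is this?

third inversion

Gb7/Fb means Gb dominant seventh with Fb in the bass. Fb is the seventh of Gb dominant seventh (Gb–Bb–Db–Fb), so this is third inversion.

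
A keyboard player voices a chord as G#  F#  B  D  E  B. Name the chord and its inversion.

E dominant ninth, first inversion

Reducing to letter names: G#, F#, B, D, E. These stack in thirds as E–G#–B–D–F# — an E dominant ninth chord.
The lowest note is G#, the third of the chord, so this is first inversion.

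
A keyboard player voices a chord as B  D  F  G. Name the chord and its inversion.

The distinct note names are B, D, F, G. Stacked in thirds they read G–B–D–F, which is a dominant seventh chord on G.
With the third (B) in the bass, the chord is in first inversion (figured bass 6/5).

G dominant seventh, first inversion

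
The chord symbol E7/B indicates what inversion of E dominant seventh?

second inversion

E7/B means E dominant seventh with B in the bass. B is the fifth of E dominant seventh (E–G#–B–D), so this is second inversion.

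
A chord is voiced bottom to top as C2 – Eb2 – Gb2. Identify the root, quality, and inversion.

The pitch classes C, Eb, Gb arrange in thirds as C–Eb–Gb: a C diminished triad.
C is the root of C diminished; root in the bass means root position (figured bass 5/3).

C diminished, root position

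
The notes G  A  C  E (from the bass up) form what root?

A

G, A, C, E are the tones of an A minor seventh chord (A–C–E–G), making A the root.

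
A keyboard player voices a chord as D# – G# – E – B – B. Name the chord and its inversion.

The distinct note names are D#, G#, E, B. Stacked in thirds they read E–G#–B–D#, which is a major seventh chord on E.
The lowest note is D#, the seventh of the chord, so this is third inversion (figured bass 4/2).

E major seventh, third inversion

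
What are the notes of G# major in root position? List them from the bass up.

G#, B#, D#

Spelling G# major: G#–B#–D#. In root position the root is bass, giving G#, B#, D# from the bottom.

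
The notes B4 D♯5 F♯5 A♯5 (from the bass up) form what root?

B

The distinct letter names are B, D#, F#, A#. Arranged as a stack of thirds they read B–D#–F#–A#, so B is the root (a B major seventh chord).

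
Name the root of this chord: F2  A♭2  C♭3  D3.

D

F, Ab, Cb, D are the tones of a D diminished seventh chord (D–F–Ab–Cb), making D the root.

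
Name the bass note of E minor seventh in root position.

E

In root position the root is lowest. For E minor seventh (E–G–B–D) that is E.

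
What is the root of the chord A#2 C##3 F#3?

Reordering A#, C##, F# into stacked thirds gives F#–A#–C##; the bottom of that stack, F#, is the root.

F#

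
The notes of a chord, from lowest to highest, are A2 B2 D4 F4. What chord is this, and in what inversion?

The distinct note names are A, B, D, F. Stacked in thirds they read B–D–F–A, which is a half-diminished seventh chord on B.
With the seventh (A) in the bass, the chord is in third inversion (figured bass 4/2).

B half-diminished seventh, third inversion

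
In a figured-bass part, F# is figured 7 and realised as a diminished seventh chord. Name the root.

F#

The figures 7 mean the root of the chord is in the bass. If F# is the root of a diminished seventh chord, the root is F# (chord tones F#–A–C–Eb).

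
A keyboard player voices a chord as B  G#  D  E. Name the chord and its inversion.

Reducing to letter names: B, G#, D, E. These stack in thirds as E–G#–B–D — an E dominant seventh chord.
B is the fifth of E dominant seventh; fifth in the bass means second inversion (figured bass 4/3).

E dominant seventh, second inversion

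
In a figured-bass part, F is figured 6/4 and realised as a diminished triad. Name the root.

B

The figures 6/4 mean the fifth of the chord is in the bass. If F is the fifth of a diminished triad, the root is B (chord tones B–D–F).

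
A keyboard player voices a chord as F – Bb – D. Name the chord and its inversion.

Bb major, second inversion

Reducing to letter names: F, Bb, D. These stack in thirds as Bb–D–F — a Bb major triad.
F is the fifth of Bb major; fifth in the bass means second inversion (figured bass 6/4).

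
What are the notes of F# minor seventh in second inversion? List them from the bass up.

F# minor seventh is F#–A–C#–E. Second inversion puts the fifth (C#) in the bass, with the remaining tones above: C#, E, F#, A.

C#, E, F#, A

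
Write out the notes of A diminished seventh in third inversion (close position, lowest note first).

A diminished seventh is A–C–Eb–Gb. Third inversion puts the seventh (Gb) in the bass, with the remaining tones above: Gb, A, C, Eb.

Gb, A, C, Eb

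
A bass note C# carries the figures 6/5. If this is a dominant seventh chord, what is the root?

A

The figures 6/5 mean the third of the chord is in the bass. If C# is the third of a dominant seventh chord, the root is A (chord tones A–C#–E–G).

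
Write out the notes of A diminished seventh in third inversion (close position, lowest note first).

Gb, A, C, Eb

Spelling A diminished seventh: A–C–Eb–Gb. In third inversion the seventh is bass, giving Gb, A, C, Eb from the bottom.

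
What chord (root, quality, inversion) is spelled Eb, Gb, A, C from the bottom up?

A diminished seventh, second inversion

Reducing to letter names: Eb, Gb, A, C. These stack in thirds as A–C–Eb–Gb — an A diminished seventh chord.
Eb is the fifth of A diminished seventh; fifth in the bass means second inversion (figured bass 4/3).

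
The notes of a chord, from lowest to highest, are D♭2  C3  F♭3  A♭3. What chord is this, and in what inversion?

Reducing to letter names: Db, C, Fb, Ab. These stack in thirds as Db–Fb–Ab–C — a Db minor-major seventh chord.
The lowest note is Db, the root of the chord, so this is root position (figured bass 7).

Db minor-major seventh, root position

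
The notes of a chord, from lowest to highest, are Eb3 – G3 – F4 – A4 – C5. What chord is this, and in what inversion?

F dominant ninth, third inversion

Reducing to letter names: Eb, G, F, A, C. These stack in thirds as F–A–C–Eb–G — an F dominant ninth chord.
Eb is the seventh of F dominant ninth; seventh in the bass means third inversion.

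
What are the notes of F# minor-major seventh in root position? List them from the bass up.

F#, A, C#, E#

The chord tones are F#–A–C#–E#. With the root (F#) lowest for root position: F#, A, C#, E#.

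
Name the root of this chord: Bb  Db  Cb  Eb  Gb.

Cb

Reordering Bb, Db, Cb, Eb, Gb into stacked thirds gives Cb–Eb–Gb–Bb–Db; the bottom of that stack, Cb, is the root.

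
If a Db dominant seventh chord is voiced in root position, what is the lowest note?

Db dominant seventh is Db–F–Ab–Cb. Root position places the root in the bass: Db.

Db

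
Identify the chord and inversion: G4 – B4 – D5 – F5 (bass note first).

Reducing to letter names: G, B, D, F. These stack in thirds as G–B–D–F — a G dominant seventh chord.
The lowest note is G, the root of the chord, so this is root position (figured bass 7).

G dominant seventh, root position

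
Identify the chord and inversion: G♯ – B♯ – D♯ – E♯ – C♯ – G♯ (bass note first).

C# major ninth, second inversion

Reducing to letter names: G#, B#, D#, E#, C#. These stack in thirds as C#–E#–G#–B#–D# — a C# major ninth chord.
G# is the fifth of C# major ninth; fifth in the bass means second inversion.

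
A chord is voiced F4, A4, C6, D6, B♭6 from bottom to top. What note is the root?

Bb

F, A, C, D, Bb are the tones of a Bb major ninth chord (Bb–D–F–A–C), making Bb the root.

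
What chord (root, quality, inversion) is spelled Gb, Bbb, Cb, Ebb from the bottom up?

The pitch classes Gb, Bbb, Cb, Ebb arrange in thirds as Cb–Ebb–Gb–Bbb: a Cb minor seventh chord.
Gb is the fifth of Cb minor seventh; fifth in the bass means second inversion (figured bass 4/3).

Cb minor seventh, second inversion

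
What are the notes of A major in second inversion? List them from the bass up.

E, A, C#

Spelling A major: A–C#–E. In second inversion the fifth is bass, giving E, A, C# from the bottom.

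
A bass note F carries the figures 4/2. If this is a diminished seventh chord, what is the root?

G#

The figures 4/2 mean the seventh of the chord is in the bass. If F is the seventh of a diminished seventh chord, the root is G# (chord tones G#–B–D–F).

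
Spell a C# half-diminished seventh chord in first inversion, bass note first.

E, G, B, C#

The chord tones are C#–E–G–B. With the third (E) lowest for first inversion: E, G, B, C#.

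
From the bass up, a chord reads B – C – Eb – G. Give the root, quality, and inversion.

The pitch classes B, C, Eb, G arrange in thirds as C–Eb–G–B: a C minor-major seventh chord.
The lowest note is B, the seventh of the chord, so this is third inversion (figured bass 4/2).

C minor-major seventh, third inversion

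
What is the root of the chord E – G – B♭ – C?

E, G, Bb, C are the tones of a C dominant seventh chord (C–E–G–Bb), making C the root.

C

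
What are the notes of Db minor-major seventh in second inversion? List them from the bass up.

Db minor-major seventh is Db–Fb–Ab–C. Second inversion puts the fifth (Ab) in the bass, with the remaining tones above: Ab, C, Db, Fb.

Ab, C, Db, Fb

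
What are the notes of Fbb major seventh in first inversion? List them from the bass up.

Abb, Cbb, Ebb, Fbb

Fbb major seventh is Fbb–Abb–Cbb–Ebb. First inversion puts the third (Abb) in the bass, with the remaining tones above: Abb, Cbb, Ebb, Fbb.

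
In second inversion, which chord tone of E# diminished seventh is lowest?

B

E# diminished seventh is E#–G#–B–D. Second inversion places the fifth in the bass: B.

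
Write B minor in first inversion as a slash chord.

First inversion of B minor has the third (D) in the bass. As a slash chord: Bm/D.

Bm/D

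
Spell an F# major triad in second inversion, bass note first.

Spelling F# major: F#–A#–C#. In second inversion the fifth is bass, giving C#, F#, A# from the bottom.

C#, F#, A#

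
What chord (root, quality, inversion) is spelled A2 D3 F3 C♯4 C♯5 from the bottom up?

The distinct note names are A, D, F, C#. Stacked in thirds they read D–F–A–C#, which is a minor-major seventh chord on D.
With the fifth (A) in the bass, the chord is in second inversion (figured bass 4/3).

D minor-major seventh, second inversion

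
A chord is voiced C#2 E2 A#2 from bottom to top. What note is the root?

C#, E, A# are the tones of an A# diminished triad (A#–C#–E), making A# the root.

A#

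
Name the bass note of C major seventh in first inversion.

The third of C major seventh (C–E–G–B) is E; that is the bass in first inversion.

E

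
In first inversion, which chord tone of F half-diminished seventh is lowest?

The third of F half-diminished seventh (F–Ab–Cb–Eb) is Ab; that is the bass in first inversion.

Ab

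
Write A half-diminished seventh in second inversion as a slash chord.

Aø7/Eb

Second inversion of A half-diminished seventh has the fifth (Eb) in the bass. As a slash chord: Aø7/Eb.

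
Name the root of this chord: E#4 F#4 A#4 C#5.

F#

E#, F#, A#, C# are the tones of an F# major seventh chord (F#–A#–C#–E#), making F# the root.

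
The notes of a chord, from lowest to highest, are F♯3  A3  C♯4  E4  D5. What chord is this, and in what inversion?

D major ninth, first inversion

The pitch classes F#, A, C#, E, D arrange in thirds as D–F#–A–C#–E: a D major ninth chord.
The lowest note is F#, the third of the chord, so this is first inversion.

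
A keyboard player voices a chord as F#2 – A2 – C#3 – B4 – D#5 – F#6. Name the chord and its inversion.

B dominant ninth, second inversion

The distinct note names are F#, A, C#, B, D#. Stacked in thirds they read B–D#–F#–A–C#, which is a dominant ninth chord on B.
The lowest note is F#, the fifth of the chord, so this is second inversion.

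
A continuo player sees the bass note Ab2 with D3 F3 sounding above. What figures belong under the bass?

The notes Ab, D, F stack in thirds as D–F–Ab — a D diminished triad. The bass Ab is the fifth, so this is second inversion: figured 6/4.

6/4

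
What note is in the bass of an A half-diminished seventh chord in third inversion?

G

The seventh of A half-diminished seventh (A–C–Eb–G) is G; that is the bass in third inversion.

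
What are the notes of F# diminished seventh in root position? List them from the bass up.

The chord tones are F#–A–C–Eb. With the root (F#) lowest for root position: F#, A, C, Eb.

F#, A, C, Eb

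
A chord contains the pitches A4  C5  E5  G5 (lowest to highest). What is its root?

A

The distinct letter names are A, C, E, G. Arranged as a stack of thirds they read A–C–E–G, so A is the root (an A minor seventh chord).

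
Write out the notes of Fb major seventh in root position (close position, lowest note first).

Fb major seventh is Fb–Ab–Cb–Eb. Root position puts the root (Fb) in the bass, with the remaining tones above: Fb, Ab, Cb, Eb.

Fb, Ab, Cb, Eb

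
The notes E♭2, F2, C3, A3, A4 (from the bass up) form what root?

Eb, F, C, A are the tones of an F dominant seventh chord (F–A–C–Eb), making F the root.

F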